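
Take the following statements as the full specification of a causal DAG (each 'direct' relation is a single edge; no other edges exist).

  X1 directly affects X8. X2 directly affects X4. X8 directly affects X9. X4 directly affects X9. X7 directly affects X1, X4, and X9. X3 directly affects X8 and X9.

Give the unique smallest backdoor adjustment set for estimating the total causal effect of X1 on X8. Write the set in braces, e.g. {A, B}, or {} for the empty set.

{}

Variables eligible for adjustment (non-descendants of X1, excluding X1 and X8): {X2, X3, X4, X7}.
Backdoor paths from X1 to X8:
  P1: X1 <- X7 -> X4 -> X9 <- X3 -> X8
  P2: X1 <- X7 -> X4 -> X9 <- X8
  P3: X1 <- X7 -> X9 <- X3 -> X8
  P4: X1 <- X7 -> X9 <- X8
Each backdoor path contains an unconditioned collider, so every path is already blocked with the empty conditioning set:
  P1: blocked at collider X9 (neither it nor any descendant is in the conditioning set).
  P2: blocked at collider X9 (neither it nor any descendant is in the conditioning set).
  P3: blocked at collider X9 (neither it nor any descendant is in the conditioning set).
  P4: blocked at collider X9 (neither it nor any descendant is in the conditioning set).
The empty set is therefore the unique smallest valid set.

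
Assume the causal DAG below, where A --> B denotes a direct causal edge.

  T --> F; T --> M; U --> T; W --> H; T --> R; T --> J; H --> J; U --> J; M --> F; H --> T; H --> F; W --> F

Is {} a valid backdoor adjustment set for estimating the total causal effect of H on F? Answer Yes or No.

No

Backdoor paths from H to F (paths whose first edge points into H):
  P1: H <- W -> F
Condition 1 (no descendant of H in the set): holds — descendants of H are {F, J, M, R, T}; none are in {}.
Condition 2 (every backdoor path blocked by {}):
  P1: open — no interior node is in the conditioning set.
{} does not satisfy the backdoor criterion.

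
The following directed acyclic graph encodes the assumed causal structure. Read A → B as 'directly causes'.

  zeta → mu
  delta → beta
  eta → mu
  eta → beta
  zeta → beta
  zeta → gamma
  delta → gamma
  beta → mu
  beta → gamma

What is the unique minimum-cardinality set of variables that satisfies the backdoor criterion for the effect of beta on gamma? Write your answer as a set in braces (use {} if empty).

{delta, zeta}

Variables eligible for adjustment (non-descendants of beta, excluding beta and gamma): {delta, eta, zeta}.
Backdoor paths from beta to gamma:
  P1: beta <- zeta -> gamma
  P2: beta <- eta -> mu <- zeta -> gamma
  P3: beta <- delta -> gamma
The empty set is not sufficient: P1 (beta <- zeta -> gamma) has no collider blocking it and no conditioned non-collider, so it is open.
Try {delta, zeta}:
  P1: blocked at fork node zeta ∈ conditioning set.
  P2: blocked at collider mu (neither it nor any descendant is in the conditioning set).
  P3: blocked at fork node delta ∈ conditioning set.
{delta, zeta} contains no descendant of beta and blocks every backdoor path.
Every element of {delta, zeta} is needed (dropping delta leaves P3 open; dropping zeta leaves P1 open), so no proper subset is valid.
Among all size-2 subsets of the eligible variables, only {delta, zeta} blocks every backdoor path, so it is the unique smallest valid adjustment set.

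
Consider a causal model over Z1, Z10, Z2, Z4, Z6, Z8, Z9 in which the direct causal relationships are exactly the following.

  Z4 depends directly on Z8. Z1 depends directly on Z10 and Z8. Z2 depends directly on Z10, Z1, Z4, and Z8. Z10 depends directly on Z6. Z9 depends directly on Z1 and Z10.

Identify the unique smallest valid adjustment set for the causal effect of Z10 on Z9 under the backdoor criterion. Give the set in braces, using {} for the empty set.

Variables eligible for adjustment (non-descendants of Z10, excluding Z10 and Z9): {Z4, Z6, Z8}.
Backdoor paths from Z10 to Z9:
  (none)
With no backdoor paths the empty set already satisfies the criterion, and it is trivially minimal.

{}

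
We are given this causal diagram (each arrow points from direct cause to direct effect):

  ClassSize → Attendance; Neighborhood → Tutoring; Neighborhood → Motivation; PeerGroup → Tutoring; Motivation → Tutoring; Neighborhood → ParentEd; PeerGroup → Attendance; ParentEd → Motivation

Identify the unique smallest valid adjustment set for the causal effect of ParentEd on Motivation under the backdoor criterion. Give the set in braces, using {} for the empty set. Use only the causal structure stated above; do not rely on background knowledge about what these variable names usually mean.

Variables eligible for adjustment (non-descendants of ParentEd, excluding ParentEd and Motivation): {Attendance, ClassSize, Neighborhood, PeerGroup}.
Backdoor paths from ParentEd to Motivation:
  P1: ParentEd <- Neighborhood -> Motivation
  P2: ParentEd <- Neighborhood -> Tutoring <- Motivation
The empty set is not sufficient: P1 (ParentEd <- Neighborhood -> Motivation) has no collider blocking it and no conditioned non-collider, so it is open.
Try {Neighborhood}:
  P1: blocked at fork node Neighborhood ∈ conditioning set.
  P2: blocked at fork node Neighborhood ∈ conditioning set.
{Neighborhood} contains no descendant of ParentEd and blocks every backdoor path.
No other singleton works — e.g. {ClassSize} leaves P1 open — so {Neighborhood} is the unique smallest valid adjustment set.

{Neighborhood}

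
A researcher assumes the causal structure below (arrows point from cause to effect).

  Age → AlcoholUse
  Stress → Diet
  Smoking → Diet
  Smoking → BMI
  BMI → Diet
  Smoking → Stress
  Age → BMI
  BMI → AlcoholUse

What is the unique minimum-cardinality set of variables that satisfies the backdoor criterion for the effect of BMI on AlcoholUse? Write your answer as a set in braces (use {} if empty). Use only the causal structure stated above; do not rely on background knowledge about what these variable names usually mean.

{Age}

Variables eligible for adjustment (non-descendants of BMI, excluding BMI and AlcoholUse): {Age, Smoking, Stress}.
Backdoor paths from BMI to AlcoholUse:
  P1: BMI <- Age -> AlcoholUse
The empty set is not sufficient: P1 (BMI <- Age -> AlcoholUse) has no collider blocking it and no conditioned non-collider, so it is open.
Try {Age}:
  P1: blocked at fork node Age ∈ conditioning set.
{Age} contains no descendant of BMI and blocks every backdoor path.
No other singleton works — e.g. {Smoking} leaves P1 open — so {Age} is the unique smallest valid adjustment set.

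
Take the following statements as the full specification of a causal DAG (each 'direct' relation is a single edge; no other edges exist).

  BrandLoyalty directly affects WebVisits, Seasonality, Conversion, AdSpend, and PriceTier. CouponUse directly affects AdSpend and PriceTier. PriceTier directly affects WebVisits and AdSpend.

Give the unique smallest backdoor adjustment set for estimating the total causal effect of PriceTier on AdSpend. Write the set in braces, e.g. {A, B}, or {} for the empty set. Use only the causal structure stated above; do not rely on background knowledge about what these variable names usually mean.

{BrandLoyalty, CouponUse}

Variables eligible for adjustment (non-descendants of PriceTier, excluding PriceTier and AdSpend): {BrandLoyalty, Conversion, CouponUse, Seasonality}.
Backdoor paths from PriceTier to AdSpend:
  P1: PriceTier <- BrandLoyalty -> AdSpend
  P2: PriceTier <- CouponUse -> AdSpend
The empty set is not sufficient: P1 (PriceTier <- BrandLoyalty -> AdSpend) has no collider blocking it and no conditioned non-collider, so it is open.
Try {BrandLoyalty, CouponUse}:
  P1: blocked at fork node BrandLoyalty ∈ conditioning set.
  P2: blocked at fork node CouponUse ∈ conditioning set.
{BrandLoyalty, CouponUse} contains no descendant of PriceTier and blocks every backdoor path.
Every element of {BrandLoyalty, CouponUse} is needed (dropping BrandLoyalty leaves P1 open; dropping CouponUse leaves P2 open), so no proper subset is valid.
Among all size-2 subsets of the eligible variables, only {BrandLoyalty, CouponUse} blocks every backdoor path, so it is the unique smallest valid adjustment set.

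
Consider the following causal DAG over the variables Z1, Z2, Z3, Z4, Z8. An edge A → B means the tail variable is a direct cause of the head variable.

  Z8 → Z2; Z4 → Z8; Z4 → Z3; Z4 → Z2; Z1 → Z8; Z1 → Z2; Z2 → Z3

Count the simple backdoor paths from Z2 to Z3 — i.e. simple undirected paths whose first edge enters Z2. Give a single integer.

A backdoor path from Z2 to Z3 is any simple undirected path whose first edge points into Z2 (i.e. leaves Z2 via a parent).
Parents of Z2: {Z1, Z4, Z8}.
Enumerating:
  P1: Z2 <- Z1 -> Z8 <- Z4 -> Z3
  P2: Z2 <- Z4 -> Z3
  P3: Z2 <- Z8 <- Z4 -> Z3
That exhausts the simple backdoor paths. Count: 3.

3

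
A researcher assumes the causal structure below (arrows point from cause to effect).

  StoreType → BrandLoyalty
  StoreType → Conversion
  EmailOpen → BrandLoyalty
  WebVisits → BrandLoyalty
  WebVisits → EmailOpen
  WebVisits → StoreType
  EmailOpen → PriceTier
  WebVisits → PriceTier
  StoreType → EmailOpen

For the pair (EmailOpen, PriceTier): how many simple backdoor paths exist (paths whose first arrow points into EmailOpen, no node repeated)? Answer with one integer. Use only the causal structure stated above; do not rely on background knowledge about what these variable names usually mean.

A backdoor path from EmailOpen to PriceTier is any simple undirected path whose first edge points into EmailOpen (i.e. leaves EmailOpen via a parent).
Parents of EmailOpen: {StoreType, WebVisits}.
Enumerating:
  P1: EmailOpen <- WebVisits -> PriceTier
  P2: EmailOpen <- StoreType <- WebVisits -> PriceTier
  P3: EmailOpen <- StoreType -> BrandLoyalty <- WebVisits -> PriceTier
That exhausts the simple backdoor paths. Count: 3.

3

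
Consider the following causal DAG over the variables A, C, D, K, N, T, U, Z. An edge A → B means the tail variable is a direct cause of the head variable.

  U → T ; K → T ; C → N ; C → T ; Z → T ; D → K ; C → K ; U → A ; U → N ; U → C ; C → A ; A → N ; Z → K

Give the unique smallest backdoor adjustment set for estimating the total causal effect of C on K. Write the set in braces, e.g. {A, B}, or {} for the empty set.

Variables eligible for adjustment (non-descendants of C, excluding C and K): {D, U, Z}.
Backdoor paths from C to K:
  P1: C <- U -> T <- Z -> K
  P2: C <- U -> T <- K
Each backdoor path contains an unconditioned collider, so every path is already blocked with the empty conditioning set:
  P1: blocked at collider T (neither it nor any descendant is in the conditioning set).
  P2: blocked at collider T (neither it nor any descendant is in the conditioning set).
The empty set is therefore the unique smallest valid set.

{}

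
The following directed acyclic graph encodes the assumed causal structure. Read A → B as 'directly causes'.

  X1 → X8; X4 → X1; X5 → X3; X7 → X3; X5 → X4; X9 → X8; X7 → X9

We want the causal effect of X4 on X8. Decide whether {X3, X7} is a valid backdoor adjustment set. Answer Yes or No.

Yes

Backdoor paths from X4 to X8 (paths whose first edge points into X4):
  P1: X4 <- X5 -> X3 <- X7 -> X9 -> X8
Condition 1 (no descendant of X4 in the set): holds — descendants of X4 are {X1, X8}; none are in {X3, X7}.
Condition 2 (every backdoor path blocked by {X3, X7}):
  P1: blocked at fork node X7 ∈ conditioning set.
{X3, X7} satisfies the backdoor criterion.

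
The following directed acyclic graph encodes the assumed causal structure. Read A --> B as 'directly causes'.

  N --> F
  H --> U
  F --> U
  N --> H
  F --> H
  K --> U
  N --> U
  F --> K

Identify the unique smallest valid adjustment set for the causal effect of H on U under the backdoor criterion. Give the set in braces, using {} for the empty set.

{F, N}

Variables eligible for adjustment (non-descendants of H, excluding H and U): {F, K, N}.
Backdoor paths from H to U:
  P1: H <- N -> F -> K -> U
  P2: H <- N -> F -> U
  P3: H <- N -> U
  P4: H <- F <- N -> U
  P5: H <- F -> K -> U
  P6: H <- F -> U
The empty set is not sufficient: P1 (H <- N -> F -> K -> U) has no collider blocking it and no conditioned non-collider, so it is open.
Try {F, N}:
  P1: blocked at fork node N ∈ conditioning set.
  P2: blocked at fork node N ∈ conditioning set.
  P3: blocked at fork node N ∈ conditioning set.
  P4: blocked at chain node F ∈ conditioning set.
  P5: blocked at fork node F ∈ conditioning set.
  P6: blocked at fork node F ∈ conditioning set.
{F, N} contains no descendant of H and blocks every backdoor path.
Every element of {F, N} is needed (dropping F leaves P5 open; dropping N leaves P3 open), so no proper subset is valid.
Among all size-2 subsets of the eligible variables, only {F, N} blocks every backdoor path, so it is the unique smallest valid adjustment set.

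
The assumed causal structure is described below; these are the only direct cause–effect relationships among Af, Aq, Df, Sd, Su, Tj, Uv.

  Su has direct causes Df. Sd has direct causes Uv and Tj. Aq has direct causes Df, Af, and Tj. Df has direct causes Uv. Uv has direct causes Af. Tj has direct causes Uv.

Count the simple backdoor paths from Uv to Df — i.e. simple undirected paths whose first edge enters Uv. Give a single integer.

1

A backdoor path from Uv to Df is any simple undirected path whose first edge points into Uv (i.e. leaves Uv via a parent).
Parents of Uv: {Af}.
Enumerating:
  P1: Uv <- Af -> Aq <- Df
That exhausts the simple backdoor paths. Count: 1.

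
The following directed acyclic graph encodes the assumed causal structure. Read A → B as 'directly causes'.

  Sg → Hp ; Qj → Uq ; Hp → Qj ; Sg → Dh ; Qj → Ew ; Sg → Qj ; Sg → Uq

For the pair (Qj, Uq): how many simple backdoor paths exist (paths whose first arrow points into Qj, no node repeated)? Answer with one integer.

A backdoor path from Qj to Uq is any simple undirected path whose first edge points into Qj (i.e. leaves Qj via a parent).
Parents of Qj: {Hp, Sg}.
Enumerating:
  P1: Qj <- Sg -> Uq
  P2: Qj <- Hp <- Sg -> Uq
That exhausts the simple backdoor paths. Count: 2.

2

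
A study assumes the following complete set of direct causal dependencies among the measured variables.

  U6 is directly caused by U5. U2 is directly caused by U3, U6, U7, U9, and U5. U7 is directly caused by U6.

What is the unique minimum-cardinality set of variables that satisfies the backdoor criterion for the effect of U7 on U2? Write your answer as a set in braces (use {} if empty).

{U6}

Variables eligible for adjustment (non-descendants of U7, excluding U7 and U2): {U3, U5, U6, U9}.
Backdoor paths from U7 to U2:
  P1: U7 <- U6 <- U5 -> U2
  P2: U7 <- U6 -> U2
The empty set is not sufficient: P1 (U7 <- U6 <- U5 -> U2) has no collider blocking it and no conditioned non-collider, so it is open.
Try {U6}:
  P1: blocked at chain node U6 ∈ conditioning set.
  P2: blocked at fork node U6 ∈ conditioning set.
{U6} contains no descendant of U7 and blocks every backdoor path.
No other singleton works — e.g. {U5} leaves P2 open — so {U6} is the unique smallest valid adjustment set.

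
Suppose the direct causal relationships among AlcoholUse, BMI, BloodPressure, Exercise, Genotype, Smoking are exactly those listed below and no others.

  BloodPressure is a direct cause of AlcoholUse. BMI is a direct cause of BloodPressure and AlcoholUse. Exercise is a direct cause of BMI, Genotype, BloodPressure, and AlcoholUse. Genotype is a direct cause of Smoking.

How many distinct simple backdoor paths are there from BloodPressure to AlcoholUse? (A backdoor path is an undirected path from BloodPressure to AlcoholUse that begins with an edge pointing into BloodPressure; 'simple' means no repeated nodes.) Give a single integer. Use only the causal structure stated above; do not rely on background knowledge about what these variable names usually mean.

4

A backdoor path from BloodPressure to AlcoholUse is any simple undirected path whose first edge points into BloodPressure (i.e. leaves BloodPressure via a parent).
Parents of BloodPressure: {BMI, Exercise}.
Enumerating:
  P1: BloodPressure <- Exercise -> BMI -> AlcoholUse
  P2: BloodPressure <- Exercise -> AlcoholUse
  P3: BloodPressure <- BMI <- Exercise -> AlcoholUse
  P4: BloodPressure <- BMI -> AlcoholUse
That exhausts the simple backdoor paths. Count: 4.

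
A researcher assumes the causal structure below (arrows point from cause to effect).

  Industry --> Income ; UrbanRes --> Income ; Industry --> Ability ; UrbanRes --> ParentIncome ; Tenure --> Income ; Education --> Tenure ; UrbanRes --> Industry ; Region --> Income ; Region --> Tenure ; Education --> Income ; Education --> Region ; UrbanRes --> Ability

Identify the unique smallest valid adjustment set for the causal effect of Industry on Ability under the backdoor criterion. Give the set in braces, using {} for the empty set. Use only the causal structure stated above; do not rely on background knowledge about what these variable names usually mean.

Variables eligible for adjustment (non-descendants of Industry, excluding Industry and Ability): {Education, ParentIncome, Region, Tenure, UrbanRes}.
Backdoor paths from Industry to Ability:
  P1: Industry <- UrbanRes -> Ability
The empty set is not sufficient: P1 (Industry <- UrbanRes -> Ability) has no collider blocking it and no conditioned non-collider, so it is open.
Try {UrbanRes}:
  P1: blocked at fork node UrbanRes ∈ conditioning set.
{UrbanRes} contains no descendant of Industry and blocks every backdoor path.
No other singleton works — e.g. {Education} leaves P1 open — so {UrbanRes} is the unique smallest valid adjustment set.

{UrbanRes}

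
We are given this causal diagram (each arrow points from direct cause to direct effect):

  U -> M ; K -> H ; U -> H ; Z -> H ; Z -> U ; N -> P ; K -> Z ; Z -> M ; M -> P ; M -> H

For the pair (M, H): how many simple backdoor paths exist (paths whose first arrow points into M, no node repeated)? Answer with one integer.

6

A backdoor path from M to H is any simple undirected path whose first edge points into M (i.e. leaves M via a parent).
Parents of M: {U, Z}.
Enumerating:
  P1: M <- Z <- K -> H
  P2: M <- Z -> U -> H
  P3: M <- Z -> H
  P4: M <- U <- Z <- K -> H
  P5: M <- U <- Z -> H
  P6: M <- U -> H
That exhausts the simple backdoor paths. Count: 6.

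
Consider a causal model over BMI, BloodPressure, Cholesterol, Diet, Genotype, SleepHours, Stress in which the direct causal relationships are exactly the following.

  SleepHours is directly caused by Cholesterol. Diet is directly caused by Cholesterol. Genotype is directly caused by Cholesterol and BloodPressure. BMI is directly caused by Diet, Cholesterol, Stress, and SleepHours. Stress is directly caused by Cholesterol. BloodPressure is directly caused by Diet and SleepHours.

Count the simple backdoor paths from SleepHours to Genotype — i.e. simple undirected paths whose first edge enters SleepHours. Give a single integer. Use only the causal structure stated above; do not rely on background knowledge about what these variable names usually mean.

4

A backdoor path from SleepHours to Genotype is any simple undirected path whose first edge points into SleepHours (i.e. leaves SleepHours via a parent).
Parents of SleepHours: {Cholesterol}.
Enumerating:
  P1: SleepHours <- Cholesterol -> Stress -> BMI <- Diet -> BloodPressure -> Genotype
  P2: SleepHours <- Cholesterol -> Diet -> BloodPressure -> Genotype
  P3: SleepHours <- Cholesterol -> BMI <- Diet -> BloodPressure -> Genotype
  P4: SleepHours <- Cholesterol -> Genotype
That exhausts the simple backdoor paths. Count: 4.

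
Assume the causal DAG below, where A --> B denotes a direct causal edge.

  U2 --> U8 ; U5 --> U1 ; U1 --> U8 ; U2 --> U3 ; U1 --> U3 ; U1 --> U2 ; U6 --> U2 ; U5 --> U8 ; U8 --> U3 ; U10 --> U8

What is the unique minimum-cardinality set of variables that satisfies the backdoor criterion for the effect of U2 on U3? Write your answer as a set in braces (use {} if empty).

{U1}

Variables eligible for adjustment (non-descendants of U2, excluding U2 and U3): {U1, U10, U5, U6}.
Backdoor paths from U2 to U3:
  P1: U2 <- U1 <- U5 -> U8 -> U3
  P2: U2 <- U1 -> U8 -> U3
  P3: U2 <- U1 -> U3
The empty set is not sufficient: P1 (U2 <- U1 <- U5 -> U8 -> U3) has no collider blocking it and no conditioned non-collider, so it is open.
Try {U1}:
  P1: blocked at chain node U1 ∈ conditioning set.
  P2: blocked at fork node U1 ∈ conditioning set.
  P3: blocked at fork node U1 ∈ conditioning set.
{U1} contains no descendant of U2 and blocks every backdoor path.
No other singleton works — e.g. {U10} leaves P1 open — so {U1} is the unique smallest valid adjustment set.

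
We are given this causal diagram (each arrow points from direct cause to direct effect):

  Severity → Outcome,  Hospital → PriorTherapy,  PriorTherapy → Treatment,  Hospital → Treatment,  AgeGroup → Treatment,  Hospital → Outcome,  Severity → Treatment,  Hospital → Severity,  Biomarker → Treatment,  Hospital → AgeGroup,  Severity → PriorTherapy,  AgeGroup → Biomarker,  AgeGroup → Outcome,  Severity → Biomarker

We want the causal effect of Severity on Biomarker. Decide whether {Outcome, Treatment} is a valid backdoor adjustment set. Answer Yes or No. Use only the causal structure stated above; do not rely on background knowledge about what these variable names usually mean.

Backdoor paths from Severity to Biomarker (paths whose first edge points into Severity):
  P1: Severity <- Hospital -> PriorTherapy -> Treatment <- AgeGroup -> Biomarker
  P2: Severity <- Hospital -> PriorTherapy -> Treatment <- Biomarker
  P3: Severity <- Hospital -> AgeGroup -> Biomarker
  P4: Severity <- Hospital -> AgeGroup -> Treatment <- Biomarker
  P5: Severity <- Hospital -> Outcome <- AgeGroup -> Biomarker
  P6: Severity <- Hospital -> Outcome <- AgeGroup -> Treatment <- Biomarker
  P7: Severity <- Hospital -> Treatment <- AgeGroup -> Biomarker
  P8: Severity <- Hospital -> Treatment <- Biomarker
Condition 1 (no descendant of Severity in the set): FAILS — Outcome and Treatment are descendants of Severity.
Condition 2 (every backdoor path blocked by {Outcome, Treatment}):
  P1: open — collider(s) Treatment are conditioned on (or have a conditioned descendant) and no non-collider on the path is in the set.
  P2: open — collider(s) Treatment are conditioned on (or have a conditioned descendant) and no non-collider on the path is in the set.
  P3: open — no interior node is in the conditioning set.
  P4: open — collider(s) Treatment are conditioned on (or have a conditioned descendant) and no non-collider on the path is in the set.
  P5: open — collider(s) Outcome are conditioned on (or have a conditioned descendant) and no non-collider on the path is in the set.
  P6: open — collider(s) Outcome, Treatment are conditioned on (or have a conditioned descendant) and no non-collider on the path is in the set.
  P7: open — collider(s) Treatment are conditioned on (or have a conditioned descendant) and no non-collider on the path is in the set.
  P8: open — collider(s) Treatment are conditioned on (or have a conditioned descendant) and no non-collider on the path is in the set.
{Outcome, Treatment} does not satisfy the backdoor criterion.

No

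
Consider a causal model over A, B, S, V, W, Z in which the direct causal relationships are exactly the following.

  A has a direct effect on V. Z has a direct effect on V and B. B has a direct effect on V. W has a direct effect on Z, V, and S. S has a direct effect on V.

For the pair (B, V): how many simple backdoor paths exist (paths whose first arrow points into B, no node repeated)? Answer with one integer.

A backdoor path from B to V is any simple undirected path whose first edge points into B (i.e. leaves B via a parent).
Parents of B: {Z}.
Enumerating:
  P1: B <- Z <- W -> S -> V
  P2: B <- Z <- W -> V
  P3: B <- Z -> V
That exhausts the simple backdoor paths. Count: 3.

3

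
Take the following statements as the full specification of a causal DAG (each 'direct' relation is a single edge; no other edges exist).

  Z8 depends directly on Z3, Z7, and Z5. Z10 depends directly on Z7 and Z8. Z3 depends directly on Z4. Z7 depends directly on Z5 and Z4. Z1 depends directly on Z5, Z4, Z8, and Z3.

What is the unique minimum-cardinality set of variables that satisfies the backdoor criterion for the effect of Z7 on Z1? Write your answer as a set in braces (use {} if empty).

Variables eligible for adjustment (non-descendants of Z7, excluding Z7 and Z1): {Z3, Z4, Z5}.
Backdoor paths from Z7 to Z1:
  P1: Z7 <- Z4 -> Z3 -> Z8 <- Z5 -> Z1
  P2: Z7 <- Z4 -> Z3 -> Z8 -> Z1
  P3: Z7 <- Z4 -> Z3 -> Z1
  P4: Z7 <- Z4 -> Z1
  P5: Z7 <- Z5 -> Z8 <- Z3 <- Z4 -> Z1
  P6: Z7 <- Z5 -> Z8 <- Z3 -> Z1
  P7: Z7 <- Z5 -> Z8 -> Z1
  P8: Z7 <- Z5 -> Z1
The empty set is not sufficient: P2 (Z7 <- Z4 -> Z3 -> Z8 -> Z1) has no collider blocking it and no conditioned non-collider, so it is open.
Try {Z4, Z5}:
  P1: blocked at fork node Z4 ∈ conditioning set.
  P2: blocked at fork node Z4 ∈ conditioning set.
  P3: blocked at fork node Z4 ∈ conditioning set.
  P4: blocked at fork node Z4 ∈ conditioning set.
  P5: blocked at fork node Z5 ∈ conditioning set.
  P6: blocked at fork node Z5 ∈ conditioning set.
  P7: blocked at fork node Z5 ∈ conditioning set.
  P8: blocked at fork node Z5 ∈ conditioning set.
{Z4, Z5} contains no descendant of Z7 and blocks every backdoor path.
Every element of {Z4, Z5} is needed (dropping Z4 leaves P2 open; dropping Z5 leaves P7 open), so no proper subset is valid.
Among all size-2 subsets of the eligible variables, only {Z4, Z5} blocks every backdoor path, so it is the unique smallest valid adjustment set.

{Z4, Z5}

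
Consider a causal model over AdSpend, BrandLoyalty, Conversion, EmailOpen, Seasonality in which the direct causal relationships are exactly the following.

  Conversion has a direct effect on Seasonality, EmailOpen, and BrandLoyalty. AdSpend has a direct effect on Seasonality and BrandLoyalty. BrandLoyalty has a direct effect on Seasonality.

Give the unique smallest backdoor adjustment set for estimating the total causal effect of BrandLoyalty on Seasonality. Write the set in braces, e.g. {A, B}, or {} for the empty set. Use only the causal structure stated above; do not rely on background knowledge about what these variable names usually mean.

{AdSpend, Conversion}

Variables eligible for adjustment (non-descendants of BrandLoyalty, excluding BrandLoyalty and Seasonality): {AdSpend, Conversion, EmailOpen}.
Backdoor paths from BrandLoyalty to Seasonality:
  P1: BrandLoyalty <- Conversion -> Seasonality
  P2: BrandLoyalty <- AdSpend -> Seasonality
The empty set is not sufficient: P1 (BrandLoyalty <- Conversion -> Seasonality) has no collider blocking it and no conditioned non-collider, so it is open.
Try {AdSpend, Conversion}:
  P1: blocked at fork node Conversion ∈ conditioning set.
  P2: blocked at fork node AdSpend ∈ conditioning set.
{AdSpend, Conversion} contains no descendant of BrandLoyalty and blocks every backdoor path.
Every element of {AdSpend, Conversion} is needed (dropping AdSpend leaves P2 open; dropping Conversion leaves P1 open), so no proper subset is valid.
Among all size-2 subsets of the eligible variables, only {AdSpend, Conversion} blocks every backdoor path, so it is the unique smallest valid adjustment set.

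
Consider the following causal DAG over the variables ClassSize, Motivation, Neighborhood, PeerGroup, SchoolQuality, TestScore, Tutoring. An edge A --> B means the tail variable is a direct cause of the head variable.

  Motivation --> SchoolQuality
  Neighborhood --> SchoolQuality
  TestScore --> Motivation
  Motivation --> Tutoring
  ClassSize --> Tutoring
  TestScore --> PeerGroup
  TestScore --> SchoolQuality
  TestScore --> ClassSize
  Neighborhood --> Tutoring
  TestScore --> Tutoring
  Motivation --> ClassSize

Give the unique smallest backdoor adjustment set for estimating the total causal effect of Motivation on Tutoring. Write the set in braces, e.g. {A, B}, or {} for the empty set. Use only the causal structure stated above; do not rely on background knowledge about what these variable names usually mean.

Variables eligible for adjustment (non-descendants of Motivation, excluding Motivation and Tutoring): {Neighborhood, PeerGroup, TestScore}.
Backdoor paths from Motivation to Tutoring:
  P1: Motivation <- TestScore -> SchoolQuality <- Neighborhood -> Tutoring
  P2: Motivation <- TestScore -> ClassSize -> Tutoring
  P3: Motivation <- TestScore -> Tutoring
The empty set is not sufficient: P2 (Motivation <- TestScore -> ClassSize -> Tutoring) has no collider blocking it and no conditioned non-collider, so it is open.
Try {TestScore}:
  P1: blocked at fork node TestScore ∈ conditioning set.
  P2: blocked at fork node TestScore ∈ conditioning set.
  P3: blocked at fork node TestScore ∈ conditioning set.
{TestScore} contains no descendant of Motivation and blocks every backdoor path.
No other singleton works — e.g. {Neighborhood} leaves P2 open — so {TestScore} is the unique smallest valid adjustment set.

{TestScore}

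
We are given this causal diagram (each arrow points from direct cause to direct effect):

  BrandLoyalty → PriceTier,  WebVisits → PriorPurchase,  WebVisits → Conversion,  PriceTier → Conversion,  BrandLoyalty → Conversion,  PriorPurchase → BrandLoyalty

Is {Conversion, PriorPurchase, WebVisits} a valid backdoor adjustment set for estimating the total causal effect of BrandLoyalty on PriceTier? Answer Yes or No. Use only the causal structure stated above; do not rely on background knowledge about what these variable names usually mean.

No

Backdoor paths from BrandLoyalty to PriceTier (paths whose first edge points into BrandLoyalty):
  P1: BrandLoyalty <- PriorPurchase <- WebVisits -> Conversion <- PriceTier
Condition 1 (no descendant of BrandLoyalty in the set): FAILS — Conversion is a descendant of BrandLoyalty.
Condition 2 (every backdoor path blocked by {Conversion, PriorPurchase, WebVisits}):
  P1: blocked at chain node PriorPurchase ∈ conditioning set.
{Conversion, PriorPurchase, WebVisits} does not satisfy the backdoor criterion.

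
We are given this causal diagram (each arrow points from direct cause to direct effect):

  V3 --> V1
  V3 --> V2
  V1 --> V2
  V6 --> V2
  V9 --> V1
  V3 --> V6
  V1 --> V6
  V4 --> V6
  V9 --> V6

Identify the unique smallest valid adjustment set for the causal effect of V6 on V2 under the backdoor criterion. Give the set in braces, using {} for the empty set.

Variables eligible for adjustment (non-descendants of V6, excluding V6 and V2): {V1, V3, V4, V9}.
Backdoor paths from V6 to V2:
  P1: V6 <- V3 -> V1 -> V2
  P2: V6 <- V3 -> V2
  P3: V6 <- V9 -> V1 <- V3 -> V2
  P4: V6 <- V9 -> V1 -> V2
  P5: V6 <- V1 <- V3 -> V2
  P6: V6 <- V1 -> V2
The empty set is not sufficient: P1 (V6 <- V3 -> V1 -> V2) has no collider blocking it and no conditioned non-collider, so it is open.
Try {V1, V3}:
  P1: blocked at fork node V3 ∈ conditioning set.
  P2: blocked at fork node V3 ∈ conditioning set.
  P3: blocked at fork node V3 ∈ conditioning set.
  P4: blocked at chain node V1 ∈ conditioning set.
  P5: blocked at chain node V1 ∈ conditioning set.
  P6: blocked at fork node V1 ∈ conditioning set.
{V1, V3} contains no descendant of V6 and blocks every backdoor path.
Every element of {V1, V3} is needed (dropping V1 leaves P4 open; dropping V3 leaves P2 open), so no proper subset is valid.
Among all size-2 subsets of the eligible variables, only {V1, V3} blocks every backdoor path, so it is the unique smallest valid adjustment set.

{V1, V3}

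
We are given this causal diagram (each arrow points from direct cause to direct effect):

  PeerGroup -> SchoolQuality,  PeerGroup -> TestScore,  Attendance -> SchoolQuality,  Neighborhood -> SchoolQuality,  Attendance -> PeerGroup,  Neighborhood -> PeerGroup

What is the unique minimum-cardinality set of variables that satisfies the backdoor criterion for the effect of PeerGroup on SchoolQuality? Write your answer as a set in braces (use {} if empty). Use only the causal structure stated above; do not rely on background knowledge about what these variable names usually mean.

{Attendance, Neighborhood}

Variables eligible for adjustment (non-descendants of PeerGroup, excluding PeerGroup and SchoolQuality): {Attendance, Neighborhood}.
Backdoor paths from PeerGroup to SchoolQuality:
  P1: PeerGroup <- Attendance -> SchoolQuality
  P2: PeerGroup <- Neighborhood -> SchoolQuality
The empty set is not sufficient: P1 (PeerGroup <- Attendance -> SchoolQuality) has no collider blocking it and no conditioned non-collider, so it is open.
Try {Attendance, Neighborhood}:
  P1: blocked at fork node Attendance ∈ conditioning set.
  P2: blocked at fork node Neighborhood ∈ conditioning set.
{Attendance, Neighborhood} contains no descendant of PeerGroup and blocks every backdoor path.
Every element of {Attendance, Neighborhood} is needed (dropping Attendance leaves P1 open; dropping Neighborhood leaves P2 open), so no proper subset is valid.
Among all size-2 subsets of the eligible variables, only {Attendance, Neighborhood} blocks every backdoor path, so it is the unique smallest valid adjustment set.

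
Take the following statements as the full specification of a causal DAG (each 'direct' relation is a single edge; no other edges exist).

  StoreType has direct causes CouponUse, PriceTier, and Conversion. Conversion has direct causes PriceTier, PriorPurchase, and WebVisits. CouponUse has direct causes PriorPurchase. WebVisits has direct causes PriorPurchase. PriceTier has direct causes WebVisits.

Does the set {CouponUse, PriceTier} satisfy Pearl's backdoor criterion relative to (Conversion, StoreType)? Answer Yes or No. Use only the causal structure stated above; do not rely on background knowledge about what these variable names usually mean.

Yes

Backdoor paths from Conversion to StoreType (paths whose first edge points into Conversion):
  P1: Conversion <- PriorPurchase -> WebVisits -> PriceTier -> StoreType
  P2: Conversion <- PriorPurchase -> CouponUse -> StoreType
  P3: Conversion <- WebVisits <- PriorPurchase -> CouponUse -> StoreType
  P4: Conversion <- WebVisits -> PriceTier -> StoreType
  P5: Conversion <- PriceTier <- WebVisits <- PriorPurchase -> CouponUse -> StoreType
  P6: Conversion <- PriceTier -> StoreType
Condition 1 (no descendant of Conversion in the set): holds — descendants of Conversion are {StoreType}; none are in {CouponUse, PriceTier}.
Condition 2 (every backdoor path blocked by {CouponUse, PriceTier}):
  P1: blocked at chain node PriceTier ∈ conditioning set.
  P2: blocked at chain node CouponUse ∈ conditioning set.
  P3: blocked at chain node CouponUse ∈ conditioning set.
  P4: blocked at chain node PriceTier ∈ conditioning set.
  P5: blocked at chain node PriceTier ∈ conditioning set.
  P6: blocked at fork node PriceTier ∈ conditioning set.
{CouponUse, PriceTier} satisfies the backdoor criterion.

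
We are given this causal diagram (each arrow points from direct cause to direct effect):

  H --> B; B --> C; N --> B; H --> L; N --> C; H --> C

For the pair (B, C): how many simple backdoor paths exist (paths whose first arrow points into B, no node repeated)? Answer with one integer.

2

A backdoor path from B to C is any simple undirected path whose first edge points into B (i.e. leaves B via a parent).
Parents of B: {H, N}.
Enumerating:
  P1: B <- H -> C
  P2: B <- N -> C
That exhausts the simple backdoor paths. Count: 2.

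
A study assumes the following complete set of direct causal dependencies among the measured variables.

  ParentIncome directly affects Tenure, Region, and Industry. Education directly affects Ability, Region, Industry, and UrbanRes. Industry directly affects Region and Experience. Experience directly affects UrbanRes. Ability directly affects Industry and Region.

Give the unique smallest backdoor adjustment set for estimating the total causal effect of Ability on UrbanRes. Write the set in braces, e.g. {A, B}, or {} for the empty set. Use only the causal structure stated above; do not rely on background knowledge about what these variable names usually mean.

{Education}

Variables eligible for adjustment (non-descendants of Ability, excluding Ability and UrbanRes): {Education, ParentIncome, Tenure}.
Backdoor paths from Ability to UrbanRes:
  P1: Ability <- Education -> Industry -> Experience -> UrbanRes
  P2: Ability <- Education -> Region <- ParentIncome -> Industry -> Experience -> UrbanRes
  P3: Ability <- Education -> Region <- Industry -> Experience -> UrbanRes
  P4: Ability <- Education -> UrbanRes
The empty set is not sufficient: P1 (Ability <- Education -> Industry -> Experience -> UrbanRes) has no collider blocking it and no conditioned non-collider, so it is open.
Try {Education}:
  P1: blocked at fork node Education ∈ conditioning set.
  P2: blocked at fork node Education ∈ conditioning set.
  P3: blocked at fork node Education ∈ conditioning set.
  P4: blocked at fork node Education ∈ conditioning set.
{Education} contains no descendant of Ability and blocks every backdoor path.
No other singleton works — e.g. {ParentIncome} leaves P1 open — so {Education} is the unique smallest valid adjustment set.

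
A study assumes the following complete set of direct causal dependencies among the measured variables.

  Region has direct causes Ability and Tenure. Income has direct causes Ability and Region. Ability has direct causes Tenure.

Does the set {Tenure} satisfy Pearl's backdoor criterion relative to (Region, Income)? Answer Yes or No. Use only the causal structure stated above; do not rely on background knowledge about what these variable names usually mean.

Backdoor paths from Region to Income (paths whose first edge points into Region):
  P1: Region <- Tenure -> Ability -> Income
  P2: Region <- Ability -> Income
Condition 1 (no descendant of Region in the set): holds — descendants of Region are {Income}; none are in {Tenure}.
Condition 2 (every backdoor path blocked by {Tenure}):
  P1: blocked at fork node Tenure ∈ conditioning set.
  P2: open — no interior node is in the conditioning set.
{Tenure} does not satisfy the backdoor criterion.

No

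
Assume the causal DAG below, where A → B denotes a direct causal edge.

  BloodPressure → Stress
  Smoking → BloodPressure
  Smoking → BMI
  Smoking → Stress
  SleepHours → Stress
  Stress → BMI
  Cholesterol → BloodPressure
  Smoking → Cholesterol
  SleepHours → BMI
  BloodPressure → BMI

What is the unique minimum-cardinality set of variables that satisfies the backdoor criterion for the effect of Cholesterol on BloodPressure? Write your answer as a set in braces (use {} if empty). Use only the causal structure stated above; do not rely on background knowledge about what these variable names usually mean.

Variables eligible for adjustment (non-descendants of Cholesterol, excluding Cholesterol and BloodPressure): {SleepHours, Smoking}.
Backdoor paths from Cholesterol to BloodPressure:
  P1: Cholesterol <- Smoking -> BloodPressure
  P2: Cholesterol <- Smoking -> Stress <- SleepHours -> BMI <- BloodPressure
  P3: Cholesterol <- Smoking -> Stress <- BloodPressure
  P4: Cholesterol <- Smoking -> Stress -> BMI <- BloodPressure
  P5: Cholesterol <- Smoking -> BMI <- SleepHours -> Stress <- BloodPressure
  P6: Cholesterol <- Smoking -> BMI <- BloodPressure
  P7: Cholesterol <- Smoking -> BMI <- Stress <- BloodPressure
The empty set is not sufficient: P1 (Cholesterol <- Smoking -> BloodPressure) has no collider blocking it and no conditioned non-collider, so it is open.
Try {Smoking}:
  P1: blocked at fork node Smoking ∈ conditioning set.
  P2: blocked at fork node Smoking ∈ conditioning set.
  P3: blocked at fork node Smoking ∈ conditioning set.
  P4: blocked at fork node Smoking ∈ conditioning set.
  P5: blocked at fork node Smoking ∈ conditioning set.
  P6: blocked at fork node Smoking ∈ conditioning set.
  P7: blocked at fork node Smoking ∈ conditioning set.
{Smoking} contains no descendant of Cholesterol and blocks every backdoor path.
No other singleton works — e.g. {SleepHours} leaves P1 open — so {Smoking} is the unique smallest valid adjustment set.

{Smoking}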